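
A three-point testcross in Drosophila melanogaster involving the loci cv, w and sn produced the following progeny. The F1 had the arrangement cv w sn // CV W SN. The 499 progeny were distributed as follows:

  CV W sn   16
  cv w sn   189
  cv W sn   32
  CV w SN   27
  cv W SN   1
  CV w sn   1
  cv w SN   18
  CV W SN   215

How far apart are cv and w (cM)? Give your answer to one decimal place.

12.2 cM

The two rarest classes, CV w sn and cv W SN, are the double crossovers. Comparing them with the parentals, only the cv allele has switched, so cv is the middle locus and the order is sn – cv – w.
Crossovers in the cv–w interval produce the single-crossover classes cv W sn and CV w SN (32 + 27 = 59) plus the double crossovers (2).
RF(cv–w) = (59 + 2) / 499 = 61/499 = 0.1222 → 12.2 cM.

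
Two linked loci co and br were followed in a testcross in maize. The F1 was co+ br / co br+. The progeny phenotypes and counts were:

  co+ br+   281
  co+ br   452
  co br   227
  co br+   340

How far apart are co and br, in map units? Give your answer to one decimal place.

The recombinant classes are co+ br+ and co br: 281 + 227 = 508.
Recombination frequency = 508/1300 = 0.3908 ≈ 39.1%, i.e. 39.1 map units.

39.1 map units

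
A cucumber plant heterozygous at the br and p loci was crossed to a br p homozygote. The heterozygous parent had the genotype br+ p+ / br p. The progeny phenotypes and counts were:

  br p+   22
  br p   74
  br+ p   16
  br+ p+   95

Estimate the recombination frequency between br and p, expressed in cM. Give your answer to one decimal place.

18.4 cM

The recombinant classes are br+ p and br p+: 16 + 22 = 38.
Recombination frequency = 38/207 = 0.1836 ≈ 18.4%, i.e. 18.4 cM.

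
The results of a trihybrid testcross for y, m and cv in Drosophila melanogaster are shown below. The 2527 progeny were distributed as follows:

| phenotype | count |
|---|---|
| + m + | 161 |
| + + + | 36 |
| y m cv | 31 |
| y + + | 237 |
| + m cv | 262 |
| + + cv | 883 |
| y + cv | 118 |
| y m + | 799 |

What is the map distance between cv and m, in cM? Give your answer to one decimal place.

22.4 cM

The two most frequent reciprocal classes, y m + and + + cv, are the parental types, so the F1 was y m + / + + cv.
The two rarest classes, y m cv and + + +, are the double crossovers. Comparing them with the parentals, only the cv allele has switched, so cv is the middle locus and the order is y – cv – m.
Crossovers in the cv–m interval produce the single-crossover classes y + + and + m cv (237 + 262 = 499) plus the double crossovers (67).
RF(cv–m) = (499 + 67) / 2527 = 566/2527 = 0.2240 → 22.4 cM.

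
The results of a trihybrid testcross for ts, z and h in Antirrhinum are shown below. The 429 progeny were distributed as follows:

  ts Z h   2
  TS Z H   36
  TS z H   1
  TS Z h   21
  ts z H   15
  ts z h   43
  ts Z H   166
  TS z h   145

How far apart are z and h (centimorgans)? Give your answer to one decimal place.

The two most frequent reciprocal classes, ts Z H and TS z h, are the parental types, so the F1 was ts Z H / TS z h.
The two rarest classes, ts Z h and TS z H, are the double crossovers. Comparing them with the parentals, only the h allele has switched, so h is the middle locus and the order is ts – h – z.
Crossovers in the h–z interval produce the single-crossover classes ts z H and TS Z h (15 + 21 = 36) plus the double crossovers (3).
RF(h–z) = (36 + 3) / 429 = 39/429 = 0.0909 → 9.1 centimorgans.

9.1 centimorgans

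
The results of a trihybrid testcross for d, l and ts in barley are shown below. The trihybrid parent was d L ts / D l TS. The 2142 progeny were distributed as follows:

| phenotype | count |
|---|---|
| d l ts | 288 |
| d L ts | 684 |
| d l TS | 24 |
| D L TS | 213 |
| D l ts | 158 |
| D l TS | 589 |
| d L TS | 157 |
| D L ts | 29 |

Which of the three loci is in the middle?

d

The two rarest classes, D L ts and d l TS, are the double crossovers. Comparing them with the parentals, only the d allele has switched, so d is the middle locus and the order is ts – d – l.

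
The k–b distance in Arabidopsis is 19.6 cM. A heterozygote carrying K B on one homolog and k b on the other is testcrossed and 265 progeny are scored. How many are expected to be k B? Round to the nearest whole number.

A map distance of 19.6 cM corresponds to a recombination frequency of 0.196.
The F1 is K B / k b, so k B is a recombinant gamete class with expected frequency r/2 = 0.196/2 = 0.0980.
Expected number = 0.0980 × 265 = 25.97 ≈ 26.

26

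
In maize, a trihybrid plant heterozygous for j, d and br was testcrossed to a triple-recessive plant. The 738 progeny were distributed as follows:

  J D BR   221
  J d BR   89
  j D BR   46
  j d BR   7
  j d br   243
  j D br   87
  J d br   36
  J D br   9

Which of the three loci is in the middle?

The two most frequent reciprocal classes, J D BR and j d br, are the parental types, so the F1 was J D BR / j d br.
The two rarest classes, J D br and j d BR, are the double crossovers. Comparing them with the parentals, only the br allele has switched, so br is the middle locus and the order is d – br – j.

br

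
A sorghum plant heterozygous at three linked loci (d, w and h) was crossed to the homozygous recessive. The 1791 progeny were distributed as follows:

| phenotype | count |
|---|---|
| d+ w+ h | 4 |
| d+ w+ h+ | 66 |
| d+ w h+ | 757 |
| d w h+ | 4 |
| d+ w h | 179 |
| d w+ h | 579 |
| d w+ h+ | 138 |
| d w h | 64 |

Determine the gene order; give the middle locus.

d

The two most frequent reciprocal classes, d+ w h+ and d w+ h, are the parental types, so the F1 was d+ w h+ / d w+ h.
The two rarest classes, d w h+ and d+ w+ h, are the double crossovers. Comparing them with the parentals, only the d allele has switched, so d is the middle locus and the order is h – d – w.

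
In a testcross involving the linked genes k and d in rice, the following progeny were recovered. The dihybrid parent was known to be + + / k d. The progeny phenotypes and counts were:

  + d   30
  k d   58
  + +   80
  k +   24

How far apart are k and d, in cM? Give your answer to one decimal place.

The recombinant classes are + d and k +: 30 + 24 = 54.
Recombination frequency = 54/192 = 0.2812 ≈ 28.1%, i.e. 28.1 cM.

28.1 cM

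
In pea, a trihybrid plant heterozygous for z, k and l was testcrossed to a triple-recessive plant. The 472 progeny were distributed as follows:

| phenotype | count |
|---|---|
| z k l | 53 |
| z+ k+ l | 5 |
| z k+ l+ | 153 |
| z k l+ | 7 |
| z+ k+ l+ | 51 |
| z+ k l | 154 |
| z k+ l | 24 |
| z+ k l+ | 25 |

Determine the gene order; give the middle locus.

k

The two most frequent reciprocal classes, z+ k l and z k+ l+, are the parental types, so the F1 was z+ k l / z k+ l+.
The two rarest classes, z+ k+ l and z k l+, are the double crossovers. Comparing them with the parentals, only the k allele has switched, so k is the middle locus and the order is z – k – l.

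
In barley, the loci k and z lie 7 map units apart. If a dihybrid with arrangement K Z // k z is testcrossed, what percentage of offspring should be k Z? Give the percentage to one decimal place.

A map distance of 7 map units corresponds to a recombination frequency of 0.070.
The F1 is K Z / k z, so k Z is a recombinant gamete class with expected frequency r/2 = 0.070/2 = 0.0350.
That is 0.0350 = 3.5% of the progeny.

3.5%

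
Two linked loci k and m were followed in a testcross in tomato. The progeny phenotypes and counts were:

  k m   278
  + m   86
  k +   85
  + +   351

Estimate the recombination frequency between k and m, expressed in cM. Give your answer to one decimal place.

The two most frequent classes, + + (351) and k m (278), are the parental types, so the F1 was + + / k m.
The recombinant classes are + m and k +: 86 + 85 = 171.
Recombination frequency = 171/800 = 0.2137 ≈ 21.4%, i.e. 21.4 cM.

21.4 cM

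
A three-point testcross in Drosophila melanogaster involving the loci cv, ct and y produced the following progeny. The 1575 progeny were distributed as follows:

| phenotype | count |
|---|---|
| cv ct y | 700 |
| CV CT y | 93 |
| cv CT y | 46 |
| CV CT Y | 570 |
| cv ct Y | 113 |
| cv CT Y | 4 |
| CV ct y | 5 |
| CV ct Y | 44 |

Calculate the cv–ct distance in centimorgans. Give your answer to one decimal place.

The two most frequent reciprocal classes, CV CT Y and cv ct y, are the parental types, so the F1 was CV CT Y / cv ct y.
The two rarest classes, cv CT Y and CV ct y, are the double crossovers. Comparing them with the parentals, only the cv allele has switched, so cv is the middle locus and the order is ct – cv – y.
Crossovers in the ct–cv interval produce the single-crossover classes CV ct Y and cv CT y (44 + 46 = 90) plus the double crossovers (9).
RF(ct–cv) = (90 + 9) / 1575 = 99/1575 = 0.0629 → 6.3 centimorgans.

6.3 centimorgans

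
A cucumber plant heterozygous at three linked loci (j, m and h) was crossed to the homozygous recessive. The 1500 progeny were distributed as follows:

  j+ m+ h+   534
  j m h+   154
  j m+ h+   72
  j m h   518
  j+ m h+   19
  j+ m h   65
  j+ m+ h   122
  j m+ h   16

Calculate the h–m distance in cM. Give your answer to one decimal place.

20.7 cM

The two most frequent reciprocal classes, j m h and j+ m+ h+, are the parental types, so the F1 was j m h / j+ m+ h+.
The two rarest classes, j m+ h and j+ m h+, are the double crossovers. Comparing them with the parentals, only the m allele has switched, so m is the middle locus and the order is j – m – h.
Crossovers in the m–h interval produce the single-crossover classes j m h+ and j+ m+ h (154 + 122 = 276) plus the double crossovers (35).
RF(m–h) = (276 + 35) / 1500 = 311/1500 = 0.2073 → 20.7 cM.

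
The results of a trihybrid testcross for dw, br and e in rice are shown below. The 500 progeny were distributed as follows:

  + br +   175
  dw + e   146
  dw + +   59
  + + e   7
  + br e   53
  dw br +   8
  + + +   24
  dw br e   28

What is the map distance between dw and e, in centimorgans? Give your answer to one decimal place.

25.4 centimorgans

The two most frequent reciprocal classes, + br + and dw + e, are the parental types, so the F1 was + br + / dw + e.
The two rarest classes, dw br + and + + e, are the double crossovers. Comparing them with the parentals, only the dw allele has switched, so dw is the middle locus and the order is e – dw – br.
Crossovers in the e–dw interval produce the single-crossover classes + br e and dw + + (53 + 59 = 112) plus the double crossovers (15).
RF(e–dw) = (112 + 15) / 500 = 127/500 = 0.2540 → 25.4 centimorgans.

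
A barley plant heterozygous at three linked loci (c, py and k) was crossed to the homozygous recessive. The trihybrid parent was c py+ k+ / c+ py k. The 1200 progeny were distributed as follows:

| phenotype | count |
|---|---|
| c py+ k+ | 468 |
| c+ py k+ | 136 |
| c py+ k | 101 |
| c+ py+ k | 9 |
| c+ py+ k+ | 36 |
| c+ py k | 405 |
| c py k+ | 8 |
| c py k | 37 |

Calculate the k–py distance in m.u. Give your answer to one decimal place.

The two rarest classes, c py k+ and c+ py+ k, are the double crossovers. Comparing them with the parentals, only the py allele has switched, so py is the middle locus and the order is c – py – k.
Crossovers in the py–k interval produce the single-crossover classes c py+ k and c+ py k+ (101 + 136 = 237) plus the double crossovers (17).
RF(py–k) = (237 + 17) / 1200 = 254/1200 = 0.2117 → 21.2 m.u.

21.2 m.u.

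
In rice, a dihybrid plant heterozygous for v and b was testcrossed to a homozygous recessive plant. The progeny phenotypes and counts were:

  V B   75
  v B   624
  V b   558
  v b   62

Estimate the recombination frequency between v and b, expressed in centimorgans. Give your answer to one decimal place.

10.4 centimorgans

The two most frequent classes, V b (558) and v B (624), are the parental types, so the F1 was V b / v B.
The recombinant classes are V B and v b: 75 + 62 = 137.
Recombination frequency = 137/1319 = 0.1039 ≈ 10.4%, i.e. 10.4 centimorgans.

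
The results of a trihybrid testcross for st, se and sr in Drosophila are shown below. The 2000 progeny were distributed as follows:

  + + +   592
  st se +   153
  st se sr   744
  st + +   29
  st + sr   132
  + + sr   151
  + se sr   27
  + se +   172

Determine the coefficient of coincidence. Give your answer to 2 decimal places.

0.86

The two most frequent reciprocal classes, st se sr and + + +, are the parental types, so the F1 was st se sr / + + +.
The two rarest classes, + se sr and st + +, are the double crossovers. Comparing them with the parentals, only the st allele has switched, so st is the middle locus and the order is sr – st – se.
sr–st: (304 + 56)/2000 = 0.1800; st–se: (304 + 56)/2000 = 0.1800.
Expected DCO frequency = 0.1800 × 0.1800 ≈ 0.03240; observed = 56/2000 ≈ 0.02800.
Coefficient of coincidence = 0.02800/0.03240 ≈ 0.86.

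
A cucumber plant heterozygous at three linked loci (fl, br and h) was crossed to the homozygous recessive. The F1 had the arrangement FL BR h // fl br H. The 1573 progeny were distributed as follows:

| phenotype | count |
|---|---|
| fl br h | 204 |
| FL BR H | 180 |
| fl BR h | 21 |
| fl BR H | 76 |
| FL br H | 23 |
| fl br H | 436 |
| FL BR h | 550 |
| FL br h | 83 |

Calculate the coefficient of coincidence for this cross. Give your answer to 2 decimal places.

0.80

The two rarest classes, fl BR h and FL br H, are the double crossovers. Comparing them with the parentals, only the fl allele has switched, so fl is the middle locus and the order is h – fl – br.
h–fl: (384 + 44)/1573 = 0.2721; fl–br: (159 + 44)/1573 = 0.1291.
Expected DCO frequency = 0.2721 × 0.1291 ≈ 0.03513; observed = 44/1573 ≈ 0.02797.
Coefficient of coincidence = 0.02797/0.03513 ≈ 0.80.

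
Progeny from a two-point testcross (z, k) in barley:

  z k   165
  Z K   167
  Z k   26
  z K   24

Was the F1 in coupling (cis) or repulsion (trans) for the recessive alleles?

The two most frequent classes are Z K (167) and z k (165); these are the parental (non-recombinant) types.
So the F1 carried Z K on one chromosome and z k on the other — the recessive alleles are on the same chromosome (cis / coupling).

cis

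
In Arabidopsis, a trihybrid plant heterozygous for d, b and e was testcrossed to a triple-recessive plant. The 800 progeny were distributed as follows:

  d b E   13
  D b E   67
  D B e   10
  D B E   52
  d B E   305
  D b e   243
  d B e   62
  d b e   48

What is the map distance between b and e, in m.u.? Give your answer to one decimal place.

19.0 m.u.

The two most frequent reciprocal classes, d B E and D b e, are the parental types, so the F1 was d B E / D b e.
The two rarest classes, d b E and D B e, are the double crossovers. Comparing them with the parentals, only the b allele has switched, so b is the middle locus and the order is d – b – e.
Crossovers in the b–e interval produce the single-crossover classes d B e and D b E (62 + 67 = 129) plus the double crossovers (23).
RF(b–e) = (129 + 23) / 800 = 152/800 = 0.1900 → 19.0 m.u.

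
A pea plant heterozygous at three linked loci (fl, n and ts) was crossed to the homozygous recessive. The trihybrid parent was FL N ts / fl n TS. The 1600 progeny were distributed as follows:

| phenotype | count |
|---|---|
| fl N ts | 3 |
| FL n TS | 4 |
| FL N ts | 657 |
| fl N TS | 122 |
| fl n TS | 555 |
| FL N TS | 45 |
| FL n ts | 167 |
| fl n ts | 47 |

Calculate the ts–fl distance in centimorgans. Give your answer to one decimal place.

The two rarest classes, fl N ts and FL n TS, are the double crossovers. Comparing them with the parentals, only the fl allele has switched, so fl is the middle locus and the order is ts – fl – n.
Crossovers in the ts–fl interval produce the single-crossover classes FL N TS and fl n ts (45 + 47 = 92) plus the double crossovers (7).
RF(ts–fl) = (92 + 7) / 1600 = 99/1600 = 0.0619 → 6.2 centimorgans.

6.2 centimorgans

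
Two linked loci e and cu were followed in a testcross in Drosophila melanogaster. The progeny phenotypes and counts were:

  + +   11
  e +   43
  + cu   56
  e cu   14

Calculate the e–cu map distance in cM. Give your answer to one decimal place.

20.2 cM

The two most frequent classes, + cu (56) and e + (43), are the parental types, so the F1 was + cu / e +.
The recombinant classes are + + and e cu: 11 + 14 = 25.
Recombination frequency = 25/124 = 0.2016 ≈ 20.2%, i.e. 20.2 cM.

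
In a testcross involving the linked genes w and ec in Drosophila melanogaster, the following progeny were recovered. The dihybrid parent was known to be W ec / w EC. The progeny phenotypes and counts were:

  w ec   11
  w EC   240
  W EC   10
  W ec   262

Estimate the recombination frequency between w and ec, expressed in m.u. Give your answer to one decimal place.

4.0 m.u.

The recombinant classes are W EC and w ec: 10 + 11 = 21.
Recombination frequency = 21/523 = 0.0402 ≈ 4.0%, i.e. 4.0 m.u.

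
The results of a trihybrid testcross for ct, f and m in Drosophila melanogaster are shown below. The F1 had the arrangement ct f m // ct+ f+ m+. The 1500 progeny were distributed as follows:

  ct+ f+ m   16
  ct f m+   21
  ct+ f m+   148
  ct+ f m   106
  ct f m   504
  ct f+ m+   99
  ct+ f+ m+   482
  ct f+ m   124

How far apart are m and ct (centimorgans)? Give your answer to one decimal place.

The two rarest classes, ct f m+ and ct+ f+ m, are the double crossovers. Comparing them with the parentals, only the m allele has switched, so m is the middle locus and the order is f – m – ct.
Crossovers in the m–ct interval produce the single-crossover classes ct+ f m and ct f+ m+ (106 + 99 = 205) plus the double crossovers (37).
RF(m–ct) = (205 + 37) / 1500 = 242/1500 = 0.1613 → 16.1 centimorgans.

16.1 centimorgans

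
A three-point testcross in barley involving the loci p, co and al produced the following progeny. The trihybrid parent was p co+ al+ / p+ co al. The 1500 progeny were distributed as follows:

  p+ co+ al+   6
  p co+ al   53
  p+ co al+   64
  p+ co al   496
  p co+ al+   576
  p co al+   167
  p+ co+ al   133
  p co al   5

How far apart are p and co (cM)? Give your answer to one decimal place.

20.7 cM

The two rarest classes, p+ co+ al+ and p co al, are the double crossovers. Comparing them with the parentals, only the p allele has switched, so p is the middle locus and the order is al – p – co.
Crossovers in the p–co interval produce the single-crossover classes p co al+ and p+ co+ al (167 + 133 = 300) plus the double crossovers (11).
RF(p–co) = (300 + 11) / 1500 = 311/1500 = 0.2073 → 20.7 cM.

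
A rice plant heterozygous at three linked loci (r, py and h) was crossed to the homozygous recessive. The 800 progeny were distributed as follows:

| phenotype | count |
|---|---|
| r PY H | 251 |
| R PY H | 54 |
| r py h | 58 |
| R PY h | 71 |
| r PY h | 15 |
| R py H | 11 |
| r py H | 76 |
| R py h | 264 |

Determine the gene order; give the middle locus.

h

The two most frequent reciprocal classes, R py h and r PY H, are the parental types, so the F1 was R py h / r PY H.
The two rarest classes, R py H and r PY h, are the double crossovers. Comparing them with the parentals, only the h allele has switched, so h is the middle locus and the order is py – h – r.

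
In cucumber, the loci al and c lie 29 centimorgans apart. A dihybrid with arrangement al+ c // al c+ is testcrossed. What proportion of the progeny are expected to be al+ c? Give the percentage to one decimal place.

35.5%

A map distance of 29 centimorgans corresponds to a recombination frequency of 0.290.
The F1 is al+ c / al c+, so al+ c is a parental gamete class with expected frequency (1 − r)/2 = 0.710/2 = 0.3550.
That is 0.3550 = 35.5% of the progeny.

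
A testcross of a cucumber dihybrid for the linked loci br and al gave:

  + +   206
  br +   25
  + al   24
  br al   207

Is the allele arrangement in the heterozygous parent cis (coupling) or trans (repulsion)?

cis

The two most frequent classes are + + (206) and br al (207); these are the parental (non-recombinant) types.
So the F1 carried + + on one chromosome and br al on the other — the recessive alleles are on the same chromosome (cis / coupling).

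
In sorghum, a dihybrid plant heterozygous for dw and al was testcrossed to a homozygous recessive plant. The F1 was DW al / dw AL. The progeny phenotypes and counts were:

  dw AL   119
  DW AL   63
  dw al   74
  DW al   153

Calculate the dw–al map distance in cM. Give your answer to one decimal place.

The recombinant classes are DW AL and dw al: 63 + 74 = 137.
Recombination frequency = 137/409 = 0.3350 ≈ 33.5%, i.e. 33.5 cM.

33.5 cM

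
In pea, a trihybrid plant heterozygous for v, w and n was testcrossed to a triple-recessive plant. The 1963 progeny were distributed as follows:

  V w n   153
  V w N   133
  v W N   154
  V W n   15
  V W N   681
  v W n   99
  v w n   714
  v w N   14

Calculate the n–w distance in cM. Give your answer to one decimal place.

The two most frequent reciprocal classes, v w n and V W N, are the parental types, so the F1 was v w n / V W N.
The two rarest classes, v w N and V W n, are the double crossovers. Comparing them with the parentals, only the n allele has switched, so n is the middle locus and the order is w – n – v.
Crossovers in the w–n interval produce the single-crossover classes v W n and V w N (99 + 133 = 232) plus the double crossovers (29).
RF(w–n) = (232 + 29) / 1963 = 261/1963 = 0.1330 → 13.3 cM.

13.3 cM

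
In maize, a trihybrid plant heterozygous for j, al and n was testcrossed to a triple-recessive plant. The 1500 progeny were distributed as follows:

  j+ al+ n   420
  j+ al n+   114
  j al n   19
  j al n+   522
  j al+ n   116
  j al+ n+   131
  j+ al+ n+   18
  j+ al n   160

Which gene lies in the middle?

n

The two most frequent reciprocal classes, j+ al+ n and j al n+, are the parental types, so the F1 was j+ al+ n / j al n+.
The two rarest classes, j+ al+ n+ and j al n, are the double crossovers. Comparing them with the parentals, only the n allele has switched, so n is the middle locus and the order is al – n – j.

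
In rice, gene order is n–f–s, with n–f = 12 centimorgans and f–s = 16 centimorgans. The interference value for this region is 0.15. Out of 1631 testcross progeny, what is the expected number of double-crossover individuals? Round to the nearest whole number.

27

Map distances give recombination frequencies of 0.120 and 0.160 for the two intervals.
With interference 0.15 (so coincidence = 0.85), expected double-crossover frequency = 0.120 × 0.160 × 0.85 = 0.01632.
Expected number = 0.01632 × 1631 = 26.62 ≈ 27.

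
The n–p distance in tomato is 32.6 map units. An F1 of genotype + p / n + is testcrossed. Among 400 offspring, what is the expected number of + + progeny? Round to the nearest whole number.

65

A map distance of 32.6 map units corresponds to a recombination frequency of 0.326.
The F1 is + p / n +, so + + is a recombinant gamete class with expected frequency r/2 = 0.326/2 = 0.1630.
Expected number = 0.1630 × 400 = 65.20 ≈ 65.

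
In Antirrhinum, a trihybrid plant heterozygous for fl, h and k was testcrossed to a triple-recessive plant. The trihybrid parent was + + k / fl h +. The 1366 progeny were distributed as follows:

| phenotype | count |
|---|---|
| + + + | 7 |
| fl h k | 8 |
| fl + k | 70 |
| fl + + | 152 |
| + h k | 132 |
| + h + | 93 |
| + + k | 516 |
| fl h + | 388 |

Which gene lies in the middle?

k

The two rarest classes, + + + and fl h k, are the double crossovers. Comparing them with the parentals, only the k allele has switched, so k is the middle locus and the order is h – k – fl.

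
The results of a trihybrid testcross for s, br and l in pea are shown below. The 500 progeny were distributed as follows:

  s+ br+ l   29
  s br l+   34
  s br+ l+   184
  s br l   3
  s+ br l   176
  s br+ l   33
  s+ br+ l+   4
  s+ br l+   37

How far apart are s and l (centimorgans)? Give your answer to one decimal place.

15.4 centimorgans

The two most frequent reciprocal classes, s br+ l+ and s+ br l, are the parental types, so the F1 was s br+ l+ / s+ br l.
The two rarest classes, s+ br+ l+ and s br l, are the double crossovers. Comparing them with the parentals, only the s allele has switched, so s is the middle locus and the order is br – s – l.
Crossovers in the s–l interval produce the single-crossover classes s br+ l and s+ br l+ (33 + 37 = 70) plus the double crossovers (7).
RF(s–l) = (70 + 7) / 500 = 77/500 = 0.1540 → 15.4 centimorgans.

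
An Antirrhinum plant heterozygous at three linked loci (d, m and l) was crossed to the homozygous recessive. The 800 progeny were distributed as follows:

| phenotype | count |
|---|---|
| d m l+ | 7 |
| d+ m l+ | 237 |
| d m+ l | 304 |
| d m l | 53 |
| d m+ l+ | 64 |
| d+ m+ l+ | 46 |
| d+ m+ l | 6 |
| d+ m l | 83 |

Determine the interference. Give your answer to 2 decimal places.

The two most frequent reciprocal classes, d+ m l+ and d m+ l, are the parental types, so the F1 was d+ m l+ / d m+ l.
The two rarest classes, d m l+ and d+ m+ l, are the double crossovers. Comparing them with the parentals, only the d allele has switched, so d is the middle locus and the order is m – d – l.
m–d: (99 + 13)/800 = 0.1400; d–l: (147 + 13)/800 = 0.2000.
Expected DCO frequency = 0.1400 × 0.2000 ≈ 0.02800; observed = 13/800 ≈ 0.01625.
Coefficient of coincidence = 0.01625/0.02800 ≈ 0.58; interference = 1 − 0.58 = 0.42.

0.42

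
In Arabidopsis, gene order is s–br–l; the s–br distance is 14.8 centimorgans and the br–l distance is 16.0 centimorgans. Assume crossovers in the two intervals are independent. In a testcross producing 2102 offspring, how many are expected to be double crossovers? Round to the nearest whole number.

50

Map distances give recombination frequencies of 0.148 and 0.160 for the two intervals.
With no interference, expected double-crossover frequency = 0.148 × 0.160 = 0.02368.
Expected number = 0.02368 × 2102 = 49.78 ≈ 50.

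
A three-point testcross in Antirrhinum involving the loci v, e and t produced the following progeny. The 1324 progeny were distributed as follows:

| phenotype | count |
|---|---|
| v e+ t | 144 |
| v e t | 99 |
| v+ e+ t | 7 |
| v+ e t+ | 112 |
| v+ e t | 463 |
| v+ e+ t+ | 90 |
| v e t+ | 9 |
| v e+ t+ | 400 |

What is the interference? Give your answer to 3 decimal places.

The two most frequent reciprocal classes, v+ e t and v e+ t+, are the parental types, so the F1 was v+ e t / v e+ t+.
The two rarest classes, v+ e+ t and v e t+, are the double crossovers. Comparing them with the parentals, only the e allele has switched, so e is the middle locus and the order is t – e – v.
t–e: (256 + 16)/1324 = 0.2054; e–v: (189 + 16)/1324 = 0.1548.
Expected DCO frequency = 0.2054 × 0.1548 ≈ 0.03180; observed = 16/1324 ≈ 0.01208.
Coefficient of coincidence = 0.01208/0.03180 ≈ 0.380; interference = 1 − 0.380 = 0.620.

0.620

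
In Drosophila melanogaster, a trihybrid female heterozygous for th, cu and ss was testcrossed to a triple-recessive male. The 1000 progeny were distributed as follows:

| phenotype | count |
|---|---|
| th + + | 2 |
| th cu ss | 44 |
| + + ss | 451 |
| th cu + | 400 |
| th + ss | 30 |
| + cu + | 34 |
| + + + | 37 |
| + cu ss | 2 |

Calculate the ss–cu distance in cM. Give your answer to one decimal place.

8.5 cM

The two most frequent reciprocal classes, + + ss and th cu +, are the parental types, so the F1 was + + ss / th cu +.
The two rarest classes, + cu ss and th + +, are the double crossovers. Comparing them with the parentals, only the cu allele has switched, so cu is the middle locus and the order is ss – cu – th.
Crossovers in the ss–cu interval produce the single-crossover classes + + + and th cu ss (37 + 44 = 81) plus the double crossovers (4).
RF(ss–cu) = (81 + 4) / 1000 = 85/1000 = 0.0850 → 8.5 cM.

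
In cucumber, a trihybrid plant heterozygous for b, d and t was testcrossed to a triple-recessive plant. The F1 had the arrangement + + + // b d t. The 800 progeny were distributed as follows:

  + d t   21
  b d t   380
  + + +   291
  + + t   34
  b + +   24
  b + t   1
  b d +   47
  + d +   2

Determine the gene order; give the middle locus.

d

The two rarest classes, + d + and b + t, are the double crossovers. Comparing them with the parentals, only the d allele has switched, so d is the middle locus and the order is b – d – t.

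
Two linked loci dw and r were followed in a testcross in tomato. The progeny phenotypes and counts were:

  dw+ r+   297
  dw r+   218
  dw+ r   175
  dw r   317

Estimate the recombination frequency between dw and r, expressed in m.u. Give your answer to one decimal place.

39.0 m.u.

The two most frequent classes, dw+ r+ (297) and dw r (317), are the parental types, so the F1 was dw+ r+ / dw r.
The recombinant classes are dw+ r and dw r+: 175 + 218 = 393.
Recombination frequency = 393/1007 = 0.3903 ≈ 39.0%, i.e. 39.0 m.u.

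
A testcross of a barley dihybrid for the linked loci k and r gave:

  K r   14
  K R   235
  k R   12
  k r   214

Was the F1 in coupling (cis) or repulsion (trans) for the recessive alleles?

The two most frequent classes are K R (235) and k r (214); these are the parental (non-recombinant) types.
So the F1 carried K R on one chromosome and k r on the other — the recessive alleles are on the same chromosome (cis / coupling).

cis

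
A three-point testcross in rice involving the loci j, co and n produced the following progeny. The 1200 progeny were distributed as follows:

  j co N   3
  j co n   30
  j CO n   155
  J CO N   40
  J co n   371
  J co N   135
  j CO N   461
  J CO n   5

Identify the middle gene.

co

The two most frequent reciprocal classes, j CO N and J co n, are the parental types, so the F1 was j CO N / J co n.
The two rarest classes, j co N and J CO n, are the double crossovers. Comparing them with the parentals, only the co allele has switched, so co is the middle locus and the order is j – co – n.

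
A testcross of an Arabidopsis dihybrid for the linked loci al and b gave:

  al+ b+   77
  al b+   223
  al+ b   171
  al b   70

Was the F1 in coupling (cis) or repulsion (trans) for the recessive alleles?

trans

The two most frequent classes are al+ b (171) and al b+ (223); these are the parental (non-recombinant) types.
So the F1 carried al+ b on one chromosome and al b+ on the other — the recessive alleles are on opposite chromosomes (trans / repulsion).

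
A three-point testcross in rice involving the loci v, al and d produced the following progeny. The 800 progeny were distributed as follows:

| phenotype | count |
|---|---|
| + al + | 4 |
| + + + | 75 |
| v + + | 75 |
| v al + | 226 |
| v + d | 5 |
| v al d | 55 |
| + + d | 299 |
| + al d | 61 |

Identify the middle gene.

The two most frequent reciprocal classes, v al + and + + d, are the parental types, so the F1 was v al + / + + d.
The two rarest classes, + al + and v + d, are the double crossovers. Comparing them with the parentals, only the v allele has switched, so v is the middle locus and the order is al – v – d.

v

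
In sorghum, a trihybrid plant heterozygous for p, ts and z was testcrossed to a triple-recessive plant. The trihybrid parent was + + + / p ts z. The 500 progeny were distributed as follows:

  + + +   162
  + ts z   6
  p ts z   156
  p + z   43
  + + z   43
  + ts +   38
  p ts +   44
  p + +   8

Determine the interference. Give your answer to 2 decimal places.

0.27

The two rarest classes, p + + and + ts z, are the double crossovers. Comparing them with the parentals, only the p allele has switched, so p is the middle locus and the order is z – p – ts.
z–p: (87 + 14)/500 = 0.2020; p–ts: (81 + 14)/500 = 0.1900.
Expected DCO frequency = 0.2020 × 0.1900 ≈ 0.03838; observed = 14/500 ≈ 0.02800.
Coefficient of coincidence = 0.02800/0.03838 ≈ 0.73; interference = 1 − 0.73 = 0.27.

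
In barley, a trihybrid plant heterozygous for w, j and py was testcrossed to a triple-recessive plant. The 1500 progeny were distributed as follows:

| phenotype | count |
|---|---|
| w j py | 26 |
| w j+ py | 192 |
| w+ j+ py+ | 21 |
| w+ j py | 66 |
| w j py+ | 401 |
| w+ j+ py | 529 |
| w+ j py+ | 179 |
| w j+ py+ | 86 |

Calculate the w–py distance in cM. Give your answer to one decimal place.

The two most frequent reciprocal classes, w j py+ and w+ j+ py, are the parental types, so the F1 was w j py+ / w+ j+ py.
The two rarest classes, w j py and w+ j+ py+, are the double crossovers. Comparing them with the parentals, only the py allele has switched, so py is the middle locus and the order is w – py – j.
Crossovers in the w–py interval produce the single-crossover classes w+ j py+ and w j+ py (179 + 192 = 371) plus the double crossovers (47).
RF(w–py) = (371 + 47) / 1500 = 418/1500 = 0.2787 → 27.9 cM.

27.9 cM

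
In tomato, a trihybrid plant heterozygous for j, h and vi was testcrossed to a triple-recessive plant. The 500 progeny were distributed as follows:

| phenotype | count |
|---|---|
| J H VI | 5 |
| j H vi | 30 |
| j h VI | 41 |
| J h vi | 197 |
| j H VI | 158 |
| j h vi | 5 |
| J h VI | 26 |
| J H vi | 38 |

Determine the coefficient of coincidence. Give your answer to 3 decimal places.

0.851

The two most frequent reciprocal classes, j H VI and J h vi, are the parental types, so the F1 was j H VI / J h vi.
The two rarest classes, J H VI and j h vi, are the double crossovers. Comparing them with the parentals, only the j allele has switched, so j is the middle locus and the order is vi – j – h.
vi–j: (56 + 10)/500 = 0.1320; j–h: (79 + 10)/500 = 0.1780.
Expected DCO frequency = 0.1320 × 0.1780 ≈ 0.02350; observed = 10/500 ≈ 0.02000.
Coefficient of coincidence = 0.02000/0.02350 ≈ 0.851.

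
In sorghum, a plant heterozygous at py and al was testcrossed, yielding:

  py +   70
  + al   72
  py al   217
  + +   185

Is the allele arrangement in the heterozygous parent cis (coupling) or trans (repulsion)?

cis

The two most frequent classes are + + (185) and py al (217); these are the parental (non-recombinant) types.
So the F1 carried + + on one chromosome and py al on the other — the recessive alleles are on the same chromosome (cis / coupling).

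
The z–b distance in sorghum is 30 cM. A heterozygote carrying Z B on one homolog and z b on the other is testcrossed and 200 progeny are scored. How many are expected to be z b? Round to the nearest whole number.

70

A map distance of 30 cM corresponds to a recombination frequency of 0.300.
The F1 is Z B / z b, so z b is a parental gamete class with expected frequency (1 − r)/2 = 0.700/2 = 0.3500.
Expected number = 0.3500 × 200 = 70.00 ≈ 70.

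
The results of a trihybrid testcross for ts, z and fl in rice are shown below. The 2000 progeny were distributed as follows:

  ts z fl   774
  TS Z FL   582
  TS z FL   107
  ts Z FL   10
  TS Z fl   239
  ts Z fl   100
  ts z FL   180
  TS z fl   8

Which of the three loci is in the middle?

The two most frequent reciprocal classes, TS Z FL and ts z fl, are the parental types, so the F1 was TS Z FL / ts z fl.
The two rarest classes, ts Z FL and TS z fl, are the double crossovers. Comparing them with the parentals, only the ts allele has switched, so ts is the middle locus and the order is z – ts – fl.

ts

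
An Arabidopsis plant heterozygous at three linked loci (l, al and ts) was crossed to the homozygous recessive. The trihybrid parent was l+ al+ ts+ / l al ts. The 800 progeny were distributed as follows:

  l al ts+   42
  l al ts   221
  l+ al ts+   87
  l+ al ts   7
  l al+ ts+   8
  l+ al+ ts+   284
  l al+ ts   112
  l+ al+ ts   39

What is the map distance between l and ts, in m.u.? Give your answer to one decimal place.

The two rarest classes, l al+ ts+ and l+ al ts, are the double crossovers. Comparing them with the parentals, only the l allele has switched, so l is the middle locus and the order is al – l – ts.
Crossovers in the l–ts interval produce the single-crossover classes l+ al+ ts and l al ts+ (39 + 42 = 81) plus the double crossovers (15).
RF(l–ts) = (81 + 15) / 800 = 96/800 = 0.1200 → 12.0 m.u.

12.0 m.u.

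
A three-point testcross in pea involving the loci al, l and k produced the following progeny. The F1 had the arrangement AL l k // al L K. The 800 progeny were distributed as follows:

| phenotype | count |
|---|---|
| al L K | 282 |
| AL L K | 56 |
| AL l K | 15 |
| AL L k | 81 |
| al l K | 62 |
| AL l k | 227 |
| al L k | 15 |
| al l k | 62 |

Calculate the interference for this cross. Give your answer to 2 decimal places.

0.06

The two rarest classes, AL l K and al L k, are the double crossovers. Comparing them with the parentals, only the k allele has switched, so k is the middle locus and the order is al – k – l.
al–k: (118 + 30)/800 = 0.1850; k–l: (143 + 30)/800 = 0.2162.
Expected DCO frequency = 0.1850 × 0.2162 ≈ 0.04000; observed = 30/800 ≈ 0.03750.
Coefficient of coincidence = 0.03750/0.04000 ≈ 0.94; interference = 1 − 0.94 = 0.06.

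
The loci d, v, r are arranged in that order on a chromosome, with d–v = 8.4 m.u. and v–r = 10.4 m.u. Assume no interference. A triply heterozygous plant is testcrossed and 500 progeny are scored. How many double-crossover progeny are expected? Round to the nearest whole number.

4

Map distances give recombination frequencies of 0.084 and 0.104 for the two intervals.
With no interference, expected double-crossover frequency = 0.084 × 0.104 = 0.00874.
Expected number = 0.00874 × 500 = 4.37 ≈ 4.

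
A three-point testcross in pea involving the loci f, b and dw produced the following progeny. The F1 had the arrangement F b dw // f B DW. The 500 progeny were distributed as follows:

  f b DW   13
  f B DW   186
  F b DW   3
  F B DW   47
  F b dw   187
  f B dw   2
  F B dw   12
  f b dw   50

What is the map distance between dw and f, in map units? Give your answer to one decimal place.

20.4 map units

The two rarest classes, F b DW and f B dw, are the double crossovers. Comparing them with the parentals, only the dw allele has switched, so dw is the middle locus and the order is f – dw – b.
Crossovers in the f–dw interval produce the single-crossover classes f b dw and F B DW (50 + 47 = 97) plus the double crossovers (5).
RF(f–dw) = (97 + 5) / 500 = 102/500 = 0.2040 → 20.4 map units.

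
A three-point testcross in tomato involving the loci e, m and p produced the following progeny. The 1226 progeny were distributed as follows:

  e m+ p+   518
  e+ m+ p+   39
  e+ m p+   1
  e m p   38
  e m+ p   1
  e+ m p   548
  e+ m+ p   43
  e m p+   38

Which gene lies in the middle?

The two most frequent reciprocal classes, e m+ p+ and e+ m p, are the parental types, so the F1 was e m+ p+ / e+ m p.
The two rarest classes, e m+ p and e+ m p+, are the double crossovers. Comparing them with the parentals, only the p allele has switched, so p is the middle locus and the order is m – p – e.

p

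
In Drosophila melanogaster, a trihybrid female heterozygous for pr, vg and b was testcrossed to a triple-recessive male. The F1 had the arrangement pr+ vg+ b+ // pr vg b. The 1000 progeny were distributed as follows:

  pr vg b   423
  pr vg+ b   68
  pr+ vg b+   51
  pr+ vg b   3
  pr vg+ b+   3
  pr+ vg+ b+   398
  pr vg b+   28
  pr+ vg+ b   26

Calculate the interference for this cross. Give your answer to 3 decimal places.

0.200

The two rarest classes, pr vg+ b+ and pr+ vg b, are the double crossovers. Comparing them with the parentals, only the pr allele has switched, so pr is the middle locus and the order is b – pr – vg.
b–pr: (54 + 6)/1000 = 0.0600; pr–vg: (119 + 6)/1000 = 0.1250.
Expected DCO frequency = 0.0600 × 0.1250 ≈ 0.00750; observed = 6/1000 ≈ 0.00600.
Coefficient of coincidence = 0.00600/0.00750 ≈ 0.800; interference = 1 − 0.800 = 0.200.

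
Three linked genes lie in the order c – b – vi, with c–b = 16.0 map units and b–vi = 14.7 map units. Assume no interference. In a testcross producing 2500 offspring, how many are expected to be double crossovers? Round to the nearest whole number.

Map distances give recombination frequencies of 0.160 and 0.147 for the two intervals.
With no interference, expected double-crossover frequency = 0.160 × 0.147 = 0.02352.
Expected number = 0.02352 × 2500 = 58.80 ≈ 59.

59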